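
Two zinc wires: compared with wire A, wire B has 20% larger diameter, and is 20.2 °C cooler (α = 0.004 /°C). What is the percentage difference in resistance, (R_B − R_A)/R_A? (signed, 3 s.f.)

-36.2%

R ∝ ρL/d² with ρ ∝ (1+αΔT), so R_B/R_A = (1 + 20/100)⁻² × (1 − 0.004×20.2)
= 0.6944 × 0.9192 = 0.6383
(R_B − R_A)/R_A = 0.6383 − 1 = -36.2%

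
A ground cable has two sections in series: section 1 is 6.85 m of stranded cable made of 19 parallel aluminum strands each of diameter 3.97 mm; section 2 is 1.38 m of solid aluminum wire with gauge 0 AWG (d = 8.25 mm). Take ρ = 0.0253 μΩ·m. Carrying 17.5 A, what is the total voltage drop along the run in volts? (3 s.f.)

ρ = 0.0253 μΩ·m = 2.53×10^-8 Ω·m
Section 1: A_strand = π(1.9850e-03)² = 1.238e-05 m²; R₁ = ρL/(N·A_s) = (2.53×10^-8)(6.85)/(19×1.238e-05) = 7.369×10^-4 Ω
Section 2: A = π(8.25/2 mm)² = π(4.1250e-03 m)² = 5.346e-05 m²
R₂ = (2.53×10^-8)(1.38)/(5.346e-05) = 6.531×10^-4 Ω
R = R₁ + R₂ = 0.00139 Ω
V = IR = 17.5 × 0.00139 = 0.0243 V

0.0243 V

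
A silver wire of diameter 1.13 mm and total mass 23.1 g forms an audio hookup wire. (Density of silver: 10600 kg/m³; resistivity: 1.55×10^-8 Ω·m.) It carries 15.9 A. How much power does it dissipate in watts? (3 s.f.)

A = π(d/2)² = π(5.6500e-04 m)² = 1.0029e-06 m²
L = m/(density·A) = 0.0231/(10600×1.0029e-06) = 2.173 m
R = ρL/A = (1.55×10^-8)(2.173)/(1.0029e-06) = 0.03358 Ω
P = I²R = (15.9)² × 0.03358 = 8.49 W

8.49 W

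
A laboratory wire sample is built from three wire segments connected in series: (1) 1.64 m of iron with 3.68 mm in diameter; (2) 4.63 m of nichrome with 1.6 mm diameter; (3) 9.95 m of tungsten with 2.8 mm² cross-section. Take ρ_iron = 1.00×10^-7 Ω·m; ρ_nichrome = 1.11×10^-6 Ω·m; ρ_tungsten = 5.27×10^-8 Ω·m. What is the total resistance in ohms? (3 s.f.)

Seg 1: A = π(d/2)² = π(1.8400e-03 m)² = 1.064e-05 m²
R_1 = (1.00×10^-7)(1.64)/(1.064e-05) = 0.01542 Ω
Seg 2: A = π(d/2)² = π(8.0000e-04 m)² = 2.011e-06 m²
R_2 = (1.11×10^-6)(4.63)/(2.011e-06) = 2.556 Ω
Seg 3: A = 2.8 mm² = 2.800e-06 m²
R_3 = (5.27×10^-8)(9.95)/(2.800e-06) = 0.1873 Ω
R_total = R_1 + R_2 + R_3 = 2.76 Ω

2.76 Ω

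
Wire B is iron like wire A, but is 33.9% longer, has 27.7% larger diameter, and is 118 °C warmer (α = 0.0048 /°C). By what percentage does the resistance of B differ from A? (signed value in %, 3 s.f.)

28.6%

R ∝ ρL/d² with ρ ∝ (1+αΔT), so R_B/R_A = (1 + 33.9/100) × (1 + 27.7/100)⁻² × (1 + 0.0048×118)
= 1.339 × 0.6132 × 1.566 = 1.286
(R_B − R_A)/R_A = 1.286 − 1 = 28.6%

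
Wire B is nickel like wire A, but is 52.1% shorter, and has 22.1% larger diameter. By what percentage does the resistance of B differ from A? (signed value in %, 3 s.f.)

-67.9%

R ∝ L/d², so R_B/R_A = (1 − 52.1/100) × (1 + 22.1/100)⁻²
= 0.479 × 0.6708 = 0.3213
(R_B − R_A)/R_A = 0.3213 − 1 = -67.9%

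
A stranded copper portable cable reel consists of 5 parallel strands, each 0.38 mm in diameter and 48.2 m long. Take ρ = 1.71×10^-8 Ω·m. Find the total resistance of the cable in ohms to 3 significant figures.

1.45 Ω

A_strand = π(1.9000e-04 m)² = 1.134e-07 m²
R_strand = ρL/A = (1.71×10^-8)(48.2)/(1.134e-07) = 7.268 Ω
R_total = R_strand/N = 7.268/5 = 1.45 Ω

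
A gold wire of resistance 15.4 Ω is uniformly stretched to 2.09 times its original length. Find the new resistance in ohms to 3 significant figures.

67.3 Ω

Volume constant ⇒ A' = A/k with k = 2.09. R' = ρ(kL)/(A/k) = k²R.
R' = 4.368 × 15.4 = 67.3 Ω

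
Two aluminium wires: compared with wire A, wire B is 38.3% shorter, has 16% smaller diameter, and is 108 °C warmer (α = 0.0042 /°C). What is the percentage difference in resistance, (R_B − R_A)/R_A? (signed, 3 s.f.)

R ∝ ρL/d² with ρ ∝ (1+αΔT), so R_B/R_A = (1 − 38.3/100) × (1 − 16/100)⁻² × (1 + 0.0042×108)
= 0.617 × 1.417 × 1.454 = 1.271
(R_B − R_A)/R_A = 1.271 − 1 = 27.1%

27.1%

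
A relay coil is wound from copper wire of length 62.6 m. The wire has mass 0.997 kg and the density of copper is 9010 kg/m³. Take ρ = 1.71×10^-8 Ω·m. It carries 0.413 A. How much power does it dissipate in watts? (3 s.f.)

0.103 W

A = m/(density·L) = 0.997/(9010×62.6) = 1.7676e-06 m²
R = ρL/A = (1.71×10^-8)(62.6)/(1.7676e-06) = 0.6056 Ω
P = I²R = (0.413)² × 0.6056 = 0.103 W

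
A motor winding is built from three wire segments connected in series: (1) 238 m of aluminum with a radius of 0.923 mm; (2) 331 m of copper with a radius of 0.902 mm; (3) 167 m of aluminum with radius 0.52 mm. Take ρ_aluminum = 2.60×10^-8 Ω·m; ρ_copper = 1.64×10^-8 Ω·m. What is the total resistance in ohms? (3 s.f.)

9.55 Ω

Seg 1: A = πr² = π(9.2300e-04 m)² = 2.676e-06 m²
R_1 = (2.60×10^-8)(238)/(2.676e-06) = 2.312 Ω
Seg 2: A = πr² = π(9.0200e-04 m)² = 2.556e-06 m²
R_2 = (1.64×10^-8)(331)/(2.556e-06) = 2.124 Ω
Seg 3: A = πr² = π(5.2000e-04 m)² = 8.495e-07 m²
R_3 = (2.60×10^-8)(167)/(8.495e-07) = 5.111 Ω
R_total = R_1 + R_2 + R_3 = 9.55 Ω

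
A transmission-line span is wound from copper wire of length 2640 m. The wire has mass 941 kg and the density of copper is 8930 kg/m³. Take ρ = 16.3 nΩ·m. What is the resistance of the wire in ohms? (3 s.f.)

1.08 Ω

ρ = 16.3 nΩ·m = 1.63×10^-8 Ω·m
A = m/(density·L) = 941/(8930×2640) = 3.9915e-05 m²
R = ρL/A = (1.63×10^-8)(2640)/(3.9915e-05) = 1.08 Ω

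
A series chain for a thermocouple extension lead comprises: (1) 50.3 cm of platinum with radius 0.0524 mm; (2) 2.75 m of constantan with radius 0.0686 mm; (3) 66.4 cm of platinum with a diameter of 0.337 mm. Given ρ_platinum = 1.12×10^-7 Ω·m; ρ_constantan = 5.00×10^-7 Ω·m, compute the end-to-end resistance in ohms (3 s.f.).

Seg 1: A = πr² = π(5.2400e-05 m)² = 8.626e-09 m²
R_1 = (1.12×10^-7)(0.503)/(8.626e-09) = 6.531 Ω
Seg 2: A = πr² = π(6.8600e-05 m)² = 1.478e-08 m²
R_2 = (5.00×10^-7)(2.75)/(1.478e-08) = 93 Ω
Seg 3: A = π(d/2)² = π(1.6850e-04 m)² = 8.920e-08 m²
R_3 = (1.12×10^-7)(0.664)/(8.920e-08) = 0.8338 Ω
R_total = R_1 + R_2 + R_3 = 100 Ω

100 Ω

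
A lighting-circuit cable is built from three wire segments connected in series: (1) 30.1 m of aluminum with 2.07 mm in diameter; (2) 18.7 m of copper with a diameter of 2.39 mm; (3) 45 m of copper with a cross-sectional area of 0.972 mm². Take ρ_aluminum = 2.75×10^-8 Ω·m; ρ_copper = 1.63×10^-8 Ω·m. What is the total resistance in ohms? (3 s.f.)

1.07 Ω

Seg 1: A = π(d/2)² = π(1.0350e-03 m)² = 3.365e-06 m²
R_1 = (2.75×10^-8)(30.1)/(3.365e-06) = 0.246 Ω
Seg 2: A = π(d/2)² = π(1.1950e-03 m)² = 4.486e-06 m²
R_2 = (1.63×10^-8)(18.7)/(4.486e-06) = 0.06794 Ω
Seg 3: A = 0.972 mm² = 9.720e-07 m²
R_3 = (1.63×10^-8)(45)/(9.720e-07) = 0.7546 Ω
R_total = R_1 + R_2 + R_3 = 1.07 Ω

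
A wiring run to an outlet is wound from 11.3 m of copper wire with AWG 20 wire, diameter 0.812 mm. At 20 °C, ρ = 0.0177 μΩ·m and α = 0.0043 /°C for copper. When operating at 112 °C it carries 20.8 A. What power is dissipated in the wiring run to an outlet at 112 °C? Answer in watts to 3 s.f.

233 W

ρ = 0.0177 μΩ·m = 1.77×10^-8 Ω·m
A = π(0.812/2 mm)² = π(4.0600e-04 m)² = 5.178e-07 m²
R₍20₎ = ρL/A = (1.77×10^-8)(11.3)/(5.178e-07) = 0.3862 Ω
R₍112₎ = R₍20₎(1 + αΔT) = 0.3862 × (1 + 0.0043×92) = 0.539 Ω
P = I²R = (20.8)² × 0.539 = 233 W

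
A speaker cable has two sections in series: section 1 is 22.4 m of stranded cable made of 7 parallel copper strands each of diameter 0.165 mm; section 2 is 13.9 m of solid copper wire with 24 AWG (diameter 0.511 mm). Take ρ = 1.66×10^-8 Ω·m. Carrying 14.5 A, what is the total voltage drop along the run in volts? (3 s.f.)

Section 1: A_strand = π(8.2500e-05)² = 2.138e-08 m²; R₁ = ρL/(N·A_s) = (1.66×10^-8)(22.4)/(7×2.138e-08) = 2.484 Ω
Section 2: A = π(0.511/2 mm)² = π(2.5550e-04 m)² = 2.051e-07 m²
R₂ = (1.66×10^-8)(13.9)/(2.051e-07) = 1.125 Ω
R = R₁ + R₂ = 3.609 Ω
V = IR = 14.5 × 3.609 = 52.3 V

52.3 V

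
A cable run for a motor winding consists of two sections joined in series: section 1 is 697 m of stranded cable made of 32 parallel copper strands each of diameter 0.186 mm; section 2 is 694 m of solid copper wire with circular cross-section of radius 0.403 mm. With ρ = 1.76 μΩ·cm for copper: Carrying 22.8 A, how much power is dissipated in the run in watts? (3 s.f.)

19800 W

ρ = 1.76 μΩ·cm = 1.76×10^-8 Ω·m
Section 1: A_strand = π(9.3000e-05)² = 2.717e-08 m²; R₁ = ρL/(N·A_s) = (1.76×10^-8)(697)/(32×2.717e-08) = 14.11 Ω
Section 2: A = πr² = π(4.0300e-04 m)² = 5.102e-07 m²
R₂ = (1.76×10^-8)(694)/(5.102e-07) = 23.94 Ω
R = R₁ + R₂ = 38.05 Ω
P = I²R = (22.8)² × 38.05 = 19800 W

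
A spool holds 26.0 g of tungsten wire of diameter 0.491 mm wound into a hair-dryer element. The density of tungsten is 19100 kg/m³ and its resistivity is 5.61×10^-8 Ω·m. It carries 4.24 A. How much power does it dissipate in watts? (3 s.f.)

38.3 W

A = π(d/2)² = π(2.4550e-04 m)² = 1.8934e-07 m²
L = m/(density·A) = 0.026/(19100×1.8934e-07) = 7.189 m
R = ρL/A = (5.61×10^-8)(7.189)/(1.8934e-07) = 2.13 Ω
P = I²R = (4.24)² × 2.13 = 38.3 W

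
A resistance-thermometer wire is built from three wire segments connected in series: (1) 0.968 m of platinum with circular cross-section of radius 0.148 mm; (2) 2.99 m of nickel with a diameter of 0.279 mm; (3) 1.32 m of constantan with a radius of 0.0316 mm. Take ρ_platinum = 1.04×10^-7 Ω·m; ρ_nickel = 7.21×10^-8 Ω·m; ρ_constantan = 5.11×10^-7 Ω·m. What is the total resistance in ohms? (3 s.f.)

Seg 1: A = πr² = π(1.4800e-04 m)² = 6.881e-08 m²
R_1 = (1.04×10^-7)(0.968)/(6.881e-08) = 1.463 Ω
Seg 2: A = π(d/2)² = π(1.3950e-04 m)² = 6.114e-08 m²
R_2 = (7.21×10^-8)(2.99)/(6.114e-08) = 3.526 Ω
Seg 3: A = πr² = π(3.1600e-05 m)² = 3.137e-09 m²
R_3 = (5.11×10^-7)(1.32)/(3.137e-09) = 215 Ω
R_total = R_1 + R_2 + R_3 = 220 Ω

220 Ω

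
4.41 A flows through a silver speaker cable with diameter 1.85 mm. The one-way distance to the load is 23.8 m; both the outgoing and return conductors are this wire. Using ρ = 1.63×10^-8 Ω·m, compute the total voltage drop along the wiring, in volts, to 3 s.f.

1.27 V

A = π(d/2)² = π(9.2500e-04 m)² = 2.688e-06 m²
Total conductor length (both ways) L = 2 × 23.8 = 47.6 m
R = ρL/A = (1.63×10^-8)(47.6)/(2.688e-06) = 0.2886 Ω
V = IR = 4.41 × 0.2886 = 1.27 V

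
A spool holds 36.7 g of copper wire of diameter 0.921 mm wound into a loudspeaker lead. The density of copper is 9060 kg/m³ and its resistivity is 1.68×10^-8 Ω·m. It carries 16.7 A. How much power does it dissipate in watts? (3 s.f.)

42.8 W

A = π(d/2)² = π(4.6050e-04 m)² = 6.6621e-07 m²
L = m/(density·A) = 0.0367/(9060×6.6621e-07) = 6.08 m
R = ρL/A = (1.68×10^-8)(6.08)/(6.6621e-07) = 0.1533 Ω
P = I²R = (16.7)² × 0.1533 = 42.8 W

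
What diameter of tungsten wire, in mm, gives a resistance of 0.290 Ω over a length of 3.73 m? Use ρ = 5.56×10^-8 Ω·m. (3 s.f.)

0.954 mm

A = ρL/R = (5.56×10^-8)(3.73)/(0.29) = 7.151e-07 m²
d = 2√(A/π) = 9.542e-04 m = 0.954 mm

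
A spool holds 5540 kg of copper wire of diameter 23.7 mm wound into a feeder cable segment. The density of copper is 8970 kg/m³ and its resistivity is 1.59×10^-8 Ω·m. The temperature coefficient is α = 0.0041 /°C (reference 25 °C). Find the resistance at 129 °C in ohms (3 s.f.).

0.0720 Ω

A = π(d/2)² = π(1.1850e-02 m)² = 4.4115e-04 m²
L = m/(density·A) = 5540/(8970×4.4115e-04) = 1400 m
R = ρL/A = (1.59×10^-8)(1400)/(4.4115e-04) = 0.05046 Ω
R(129 °C) = 0.05046 × (1 + 0.0041×104) = 0.0720 Ω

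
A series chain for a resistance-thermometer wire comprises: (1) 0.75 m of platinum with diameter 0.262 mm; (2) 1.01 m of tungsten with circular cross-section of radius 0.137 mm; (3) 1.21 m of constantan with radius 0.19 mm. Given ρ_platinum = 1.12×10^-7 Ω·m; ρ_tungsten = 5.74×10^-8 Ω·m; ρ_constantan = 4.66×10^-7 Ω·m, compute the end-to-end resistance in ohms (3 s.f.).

7.51 Ω

Seg 1: A = π(d/2)² = π(1.3100e-04 m)² = 5.391e-08 m²
R_1 = (1.12×10^-7)(0.75)/(5.391e-08) = 1.558 Ω
Seg 2: A = πr² = π(1.3700e-04 m)² = 5.896e-08 m²
R_2 = (5.74×10^-8)(1.01)/(5.896e-08) = 0.9832 Ω
Seg 3: A = πr² = π(1.9000e-04 m)² = 1.134e-07 m²
R_3 = (4.66×10^-7)(1.21)/(1.134e-07) = 4.972 Ω
R_total = R_1 + R_2 + R_3 = 7.51 Ω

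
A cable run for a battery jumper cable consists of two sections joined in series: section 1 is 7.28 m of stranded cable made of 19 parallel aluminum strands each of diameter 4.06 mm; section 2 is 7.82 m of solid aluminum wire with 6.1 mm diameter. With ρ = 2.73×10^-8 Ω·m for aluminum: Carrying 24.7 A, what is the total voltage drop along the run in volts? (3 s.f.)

Section 1: A_strand = π(2.0300e-03)² = 1.295e-05 m²; R₁ = ρL/(N·A_s) = (2.73×10^-8)(7.28)/(19×1.295e-05) = 8.080×10^-4 Ω
Section 2: A = π(d/2)² = π(3.0500e-03 m)² = 2.922e-05 m²
R₂ = (2.73×10^-8)(7.82)/(2.922e-05) = 0.007305 Ω
R = R₁ + R₂ = 0.008113 Ω
V = IR = 24.7 × 0.008113 = 0.200 V

0.200 V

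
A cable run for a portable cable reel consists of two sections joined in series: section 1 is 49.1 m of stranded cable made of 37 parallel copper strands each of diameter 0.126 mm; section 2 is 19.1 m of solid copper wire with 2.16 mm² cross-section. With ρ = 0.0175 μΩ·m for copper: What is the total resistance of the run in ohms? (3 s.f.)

ρ = 0.0175 μΩ·m = 1.75×10^-8 Ω·m
Section 1: A_strand = π(6.3000e-05)² = 1.247e-08 m²; R₁ = ρL/(N·A_s) = (1.75×10^-8)(49.1)/(37×1.247e-08) = 1.862 Ω
Section 2: A = 2.16 mm² = 2.160e-06 m²
R₂ = (1.75×10^-8)(19.1)/(2.160e-06) = 0.1547 Ω
R = R₁ + R₂ = 2.02 Ω

2.02 Ω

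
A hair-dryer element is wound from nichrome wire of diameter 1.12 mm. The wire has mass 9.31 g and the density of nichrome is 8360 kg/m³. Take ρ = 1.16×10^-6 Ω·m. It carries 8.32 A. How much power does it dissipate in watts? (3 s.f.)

A = π(d/2)² = π(5.6000e-04 m)² = 9.8520e-07 m²
L = m/(density·A) = 0.00931/(8360×9.8520e-07) = 1.13 m
R = ρL/A = (1.16×10^-6)(1.13)/(9.8520e-07) = 1.331 Ω
P = I²R = (8.32)² × 1.331 = 92.1 W

92.1 W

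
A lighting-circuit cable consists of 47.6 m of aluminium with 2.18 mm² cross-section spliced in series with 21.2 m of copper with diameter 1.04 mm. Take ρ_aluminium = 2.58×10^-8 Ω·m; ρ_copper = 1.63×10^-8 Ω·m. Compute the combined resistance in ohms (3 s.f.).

0.970 Ω

Segment 1: A = 2.18 mm² = 2.180e-06 m²
R₁ = ρL/A = (2.58×10^-8)(47.6)/(2.180e-06) = 0.5633 Ω
Segment 2: A = π(d/2)² = π(5.2000e-04 m)² = 8.495e-07 m²
R₂ = (1.63×10^-8)(21.2)/(8.495e-07) = 0.4068 Ω
R = R₁ + R₂ = 0.970 Ω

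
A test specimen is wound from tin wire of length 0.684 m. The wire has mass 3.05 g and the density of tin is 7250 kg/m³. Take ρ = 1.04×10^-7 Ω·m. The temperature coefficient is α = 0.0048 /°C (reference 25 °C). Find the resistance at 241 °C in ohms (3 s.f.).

0.236 Ω

A = m/(density·L) = 0.00305/(7250×0.684) = 6.1504e-07 m²
R = ρL/A = (1.04×10^-7)(0.684)/(6.1504e-07) = 0.1157 Ω
R(241 °C) = 0.1157 × (1 + 0.0048×216) = 0.236 Ω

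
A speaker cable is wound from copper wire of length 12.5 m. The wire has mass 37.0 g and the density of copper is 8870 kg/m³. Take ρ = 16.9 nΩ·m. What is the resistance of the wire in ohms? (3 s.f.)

0.633 Ω

ρ = 16.9 nΩ·m = 1.69×10^-8 Ω·m
A = m/(density·L) = 0.037/(8870×12.5) = 3.3371e-07 m²
R = ρL/A = (1.69×10^-8)(12.5)/(3.3371e-07) = 0.633 Ω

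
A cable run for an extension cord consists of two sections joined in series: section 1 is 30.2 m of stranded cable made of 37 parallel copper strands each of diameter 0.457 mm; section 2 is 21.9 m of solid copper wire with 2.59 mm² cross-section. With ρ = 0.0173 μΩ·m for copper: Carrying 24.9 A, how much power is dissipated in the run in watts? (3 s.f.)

144 W

ρ = 0.0173 μΩ·m = 1.73×10^-8 Ω·m
Section 1: A_strand = π(2.2850e-04)² = 1.640e-07 m²; R₁ = ρL/(N·A_s) = (1.73×10^-8)(30.2)/(37×1.640e-07) = 0.08609 Ω
Section 2: A = 2.59 mm² = 2.590e-06 m²
R₂ = (1.73×10^-8)(21.9)/(2.590e-06) = 0.1463 Ω
R = R₁ + R₂ = 0.2324 Ω
P = I²R = (24.9)² × 0.2324 = 144 W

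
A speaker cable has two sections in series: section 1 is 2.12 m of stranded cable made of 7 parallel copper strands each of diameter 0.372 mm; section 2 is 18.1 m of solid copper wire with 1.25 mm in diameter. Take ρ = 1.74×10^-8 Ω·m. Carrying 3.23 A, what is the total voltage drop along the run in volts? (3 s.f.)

Section 1: A_strand = π(1.8600e-04)² = 1.087e-07 m²; R₁ = ρL/(N·A_s) = (1.74×10^-8)(2.12)/(7×1.087e-07) = 0.04849 Ω
Section 2: A = π(d/2)² = π(6.2500e-04 m)² = 1.227e-06 m²
R₂ = (1.74×10^-8)(18.1)/(1.227e-06) = 0.2566 Ω
R = R₁ + R₂ = 0.3051 Ω
V = IR = 3.23 × 0.3051 = 0.986 V

0.986 V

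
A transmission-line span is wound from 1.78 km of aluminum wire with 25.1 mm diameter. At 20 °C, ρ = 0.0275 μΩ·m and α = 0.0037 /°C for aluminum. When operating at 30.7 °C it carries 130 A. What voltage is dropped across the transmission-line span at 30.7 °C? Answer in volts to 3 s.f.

13.4 V

ρ = 0.0275 μΩ·m = 2.75×10^-8 Ω·m
A = π(d/2)² = π(1.2550e-02 m)² = 4.948e-04 m²
R₍20₎ = ρL/A = (2.75×10^-8)(1780)/(4.948e-04) = 0.09893 Ω
R₍30.7₎ = R₍20₎(1 + αΔT) = 0.09893 × (1 + 0.0037×10.7) = 0.1028 Ω
V = IR = 130 × 0.1028 = 13.4 V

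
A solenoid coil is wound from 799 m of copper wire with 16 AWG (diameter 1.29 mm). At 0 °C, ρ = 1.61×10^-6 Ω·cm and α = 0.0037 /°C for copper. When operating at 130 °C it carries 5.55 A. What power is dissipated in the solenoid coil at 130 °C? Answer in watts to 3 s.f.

449 W

ρ = 1.61×10^-6 Ω·cm = 1.61×10^-8 Ω·m
A = π(1.29/2 mm)² = π(6.4500e-04 m)² = 1.307e-06 m²
R₍0₎ = ρL/A = (1.61×10^-8)(799)/(1.307e-06) = 9.842 Ω
R₍130₎ = R₍0₎(1 + αΔT) = 9.842 × (1 + 0.0037×130) = 14.58 Ω
P = I²R = (5.55)² × 14.58 = 449 W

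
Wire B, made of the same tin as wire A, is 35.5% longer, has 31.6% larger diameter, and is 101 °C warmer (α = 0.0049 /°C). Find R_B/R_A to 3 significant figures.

R ∝ ρL/d² with ρ ∝ (1+αΔT), so R_B/R_A = (1 + 35.5/100) × (1 + 31.6/100)⁻² × (1 + 0.0049×101)
= 1.355 × 0.5774 × 1.495 = 1.17

1.17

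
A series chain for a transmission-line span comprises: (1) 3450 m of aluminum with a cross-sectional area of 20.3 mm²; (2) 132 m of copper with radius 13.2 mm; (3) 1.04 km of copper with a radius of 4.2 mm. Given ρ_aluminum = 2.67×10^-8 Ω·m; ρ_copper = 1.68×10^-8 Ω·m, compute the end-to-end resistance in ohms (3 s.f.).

4.86 Ω

Seg 1: A = 20.3 mm² = 2.030e-05 m²
R_1 = (2.67×10^-8)(3450)/(2.030e-05) = 4.538 Ω
Seg 2: A = πr² = π(1.3200e-02 m)² = 5.474e-04 m²
R_2 = (1.68×10^-8)(132)/(5.474e-04) = 0.004051 Ω
Seg 3: A = πr² = π(4.2000e-03 m)² = 5.542e-05 m²
R_3 = (1.68×10^-8)(1040)/(5.542e-05) = 0.3153 Ω
R_total = R_1 + R_2 + R_3 = 4.86 Ω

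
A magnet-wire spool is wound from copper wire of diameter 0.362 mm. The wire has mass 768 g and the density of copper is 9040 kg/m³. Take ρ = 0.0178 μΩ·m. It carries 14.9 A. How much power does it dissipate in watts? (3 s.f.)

31700 W

ρ = 0.0178 μΩ·m = 1.78×10^-8 Ω·m
A = π(d/2)² = π(1.8100e-04 m)² = 1.0292e-07 m²
L = m/(density·A) = 0.768/(9040×1.0292e-07) = 825.4 m
R = ρL/A = (1.78×10^-8)(825.4)/(1.0292e-07) = 142.8 Ω
P = I²R = (14.9)² × 142.8 = 31700 W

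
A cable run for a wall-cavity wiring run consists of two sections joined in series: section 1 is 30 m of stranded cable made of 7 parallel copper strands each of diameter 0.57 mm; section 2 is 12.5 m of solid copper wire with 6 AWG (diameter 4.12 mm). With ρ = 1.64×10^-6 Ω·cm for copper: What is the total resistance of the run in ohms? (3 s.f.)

ρ = 1.64×10^-6 Ω·cm = 1.64×10^-8 Ω·m
Section 1: A_strand = π(2.8500e-04)² = 2.552e-07 m²; R₁ = ρL/(N·A_s) = (1.64×10^-8)(30)/(7×2.552e-07) = 0.2754 Ω
Section 2: A = π(4.12/2 mm)² = π(2.0600e-03 m)² = 1.333e-05 m²
R₂ = (1.64×10^-8)(12.5)/(1.333e-05) = 0.01538 Ω
R = R₁ + R₂ = 0.291 Ω

0.291 Ω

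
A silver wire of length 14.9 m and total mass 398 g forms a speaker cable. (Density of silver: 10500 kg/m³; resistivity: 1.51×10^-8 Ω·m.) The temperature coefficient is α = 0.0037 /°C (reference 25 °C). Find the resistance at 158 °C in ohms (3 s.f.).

0.132 Ω

A = m/(density·L) = 0.398/(10500×14.9) = 2.5439e-06 m²
R = ρL/A = (1.51×10^-8)(14.9)/(2.5439e-06) = 0.08844 Ω
R(158 °C) = 0.08844 × (1 + 0.0037×133) = 0.132 Ω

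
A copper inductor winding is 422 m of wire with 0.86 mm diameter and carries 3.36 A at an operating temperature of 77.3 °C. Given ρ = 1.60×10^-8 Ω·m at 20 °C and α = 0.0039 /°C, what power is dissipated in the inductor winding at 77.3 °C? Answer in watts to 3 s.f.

A = π(d/2)² = π(4.3000e-04 m)² = 5.809e-07 m²
R₍20₎ = ρL/A = (1.60×10^-8)(422)/(5.809e-07) = 11.62 Ω
R₍77.3₎ = R₍20₎(1 + αΔT) = 11.62 × (1 + 0.0039×57.3) = 14.22 Ω
P = I²R = (3.36)² × 14.22 = 161 W

161 W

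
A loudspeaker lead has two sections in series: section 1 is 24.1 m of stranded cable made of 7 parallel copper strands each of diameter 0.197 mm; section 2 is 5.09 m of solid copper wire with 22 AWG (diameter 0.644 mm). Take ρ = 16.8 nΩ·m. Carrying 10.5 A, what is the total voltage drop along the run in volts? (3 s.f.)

22.7 V

ρ = 16.8 nΩ·m = 1.68×10^-8 Ω·m
Section 1: A_strand = π(9.8500e-05)² = 3.048e-08 m²; R₁ = ρL/(N·A_s) = (1.68×10^-8)(24.1)/(7×3.048e-08) = 1.898 Ω
Section 2: A = π(0.644/2 mm)² = π(3.2200e-04 m)² = 3.257e-07 m²
R₂ = (1.68×10^-8)(5.09)/(3.257e-07) = 0.2625 Ω
R = R₁ + R₂ = 2.16 Ω
V = IR = 10.5 × 2.16 = 22.7 V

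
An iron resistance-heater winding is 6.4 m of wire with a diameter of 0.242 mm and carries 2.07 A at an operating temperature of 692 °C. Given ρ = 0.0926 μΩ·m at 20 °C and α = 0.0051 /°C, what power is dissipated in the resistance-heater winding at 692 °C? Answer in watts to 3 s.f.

ρ = 0.0926 μΩ·m = 9.26×10^-8 Ω·m
A = π(d/2)² = π(1.2100e-04 m)² = 4.600e-08 m²
R₍20₎ = ρL/A = (9.26×10^-8)(6.4)/(4.600e-08) = 12.88 Ω
R₍692₎ = R₍20₎(1 + αΔT) = 12.88 × (1 + 0.0051×672) = 57.04 Ω
P = I²R = (2.07)² × 57.04 = 244 W

244 W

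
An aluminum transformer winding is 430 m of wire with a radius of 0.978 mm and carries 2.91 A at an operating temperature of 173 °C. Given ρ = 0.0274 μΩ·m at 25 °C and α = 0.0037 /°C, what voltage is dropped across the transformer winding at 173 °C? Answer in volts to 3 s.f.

ρ = 0.0274 μΩ·m = 2.74×10^-8 Ω·m
A = πr² = π(9.7800e-04 m)² = 3.005e-06 m²
R₍25₎ = ρL/A = (2.74×10^-8)(430)/(3.005e-06) = 3.921 Ω
R₍173₎ = R₍25₎(1 + αΔT) = 3.921 × (1 + 0.0037×148) = 6.068 Ω
V = IR = 2.91 × 6.068 = 17.7 V

17.7 V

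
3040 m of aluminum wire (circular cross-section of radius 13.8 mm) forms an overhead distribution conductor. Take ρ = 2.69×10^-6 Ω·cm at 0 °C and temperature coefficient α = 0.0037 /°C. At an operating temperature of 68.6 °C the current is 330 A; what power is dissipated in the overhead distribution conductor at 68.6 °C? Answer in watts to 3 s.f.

18700 W

ρ = 2.69×10^-6 Ω·cm = 2.69×10^-8 Ω·m
A = πr² = π(1.3800e-02 m)² = 5.983e-04 m²
R₍0₎ = ρL/A = (2.69×10^-8)(3040)/(5.983e-04) = 0.1367 Ω
R₍68.6₎ = R₍0₎(1 + αΔT) = 0.1367 × (1 + 0.0037×68.6) = 0.1714 Ω
P = I²R = (330)² × 0.1714 = 18700 W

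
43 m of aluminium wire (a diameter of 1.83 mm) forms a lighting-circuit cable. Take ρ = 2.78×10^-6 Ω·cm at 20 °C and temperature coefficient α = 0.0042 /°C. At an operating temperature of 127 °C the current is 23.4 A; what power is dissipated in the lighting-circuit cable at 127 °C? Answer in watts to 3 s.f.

361 W

ρ = 2.78×10^-6 Ω·cm = 2.78×10^-8 Ω·m
A = π(d/2)² = π(9.1500e-04 m)² = 2.630e-06 m²
R₍20₎ = ρL/A = (2.78×10^-8)(43)/(2.630e-06) = 0.4545 Ω
R₍127₎ = R₍20₎(1 + αΔT) = 0.4545 × (1 + 0.0042×107) = 0.6587 Ω
P = I²R = (23.4)² × 0.6587 = 361 W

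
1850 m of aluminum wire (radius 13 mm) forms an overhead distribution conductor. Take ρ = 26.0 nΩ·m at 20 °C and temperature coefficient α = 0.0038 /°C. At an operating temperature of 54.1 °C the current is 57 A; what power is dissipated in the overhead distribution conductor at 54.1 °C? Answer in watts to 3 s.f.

ρ = 26.0 nΩ·m = 2.60×10^-8 Ω·m
A = πr² = π(1.3000e-02 m)² = 5.309e-04 m²
R₍20₎ = ρL/A = (2.60×10^-8)(1850)/(5.309e-04) = 0.0906 Ω
R₍54.1₎ = R₍20₎(1 + αΔT) = 0.0906 × (1 + 0.0038×34.1) = 0.1023 Ω
P = I²R = (57)² × 0.1023 = 332 W

332 W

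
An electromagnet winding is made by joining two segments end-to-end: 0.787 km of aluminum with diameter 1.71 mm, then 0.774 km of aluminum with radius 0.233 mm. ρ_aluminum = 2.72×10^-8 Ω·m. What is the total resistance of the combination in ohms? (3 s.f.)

133 Ω

Segment 1: A = π(d/2)² = π(8.5500e-04 m)² = 2.297e-06 m²
R₁ = ρL/A = (2.72×10^-8)(787)/(2.297e-06) = 9.321 Ω
Segment 2: A = πr² = π(2.3300e-04 m)² = 1.706e-07 m²
R₂ = (2.72×10^-8)(774)/(1.706e-07) = 123.4 Ω
R = R₁ + R₂ = 133 Ω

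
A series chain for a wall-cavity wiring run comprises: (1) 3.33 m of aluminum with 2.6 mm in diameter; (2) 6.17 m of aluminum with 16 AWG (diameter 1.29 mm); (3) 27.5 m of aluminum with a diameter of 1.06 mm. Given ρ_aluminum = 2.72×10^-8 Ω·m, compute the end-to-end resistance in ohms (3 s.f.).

0.993 Ω

Seg 1: A = π(d/2)² = π(1.3000e-03 m)² = 5.309e-06 m²
R_1 = (2.72×10^-8)(3.33)/(5.309e-06) = 0.01706 Ω
Seg 2: A = π(1.29/2 mm)² = π(6.4500e-04 m)² = 1.307e-06 m²
R_2 = (2.72×10^-8)(6.17)/(1.307e-06) = 0.1284 Ω
Seg 3: A = π(d/2)² = π(5.3000e-04 m)² = 8.825e-07 m²
R_3 = (2.72×10^-8)(27.5)/(8.825e-07) = 0.8476 Ω
R_total = R_1 + R_2 + R_3 = 0.993 Ω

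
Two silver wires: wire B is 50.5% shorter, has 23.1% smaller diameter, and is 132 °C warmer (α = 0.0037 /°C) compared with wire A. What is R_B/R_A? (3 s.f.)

R ∝ ρL/d² with ρ ∝ (1+αΔT), so R_B/R_A = (1 − 50.5/100) × (1 − 23.1/100)⁻² × (1 + 0.0037×132)
= 0.495 × 1.691 × 1.488 = 1.25

1.25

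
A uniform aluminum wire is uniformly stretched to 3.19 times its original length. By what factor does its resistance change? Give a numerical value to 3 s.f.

10.2

Volume constant ⇒ A' = A/k with k = 3.19. R' = ρ(kL)/(A/k) = k²R.
Factor = 10.2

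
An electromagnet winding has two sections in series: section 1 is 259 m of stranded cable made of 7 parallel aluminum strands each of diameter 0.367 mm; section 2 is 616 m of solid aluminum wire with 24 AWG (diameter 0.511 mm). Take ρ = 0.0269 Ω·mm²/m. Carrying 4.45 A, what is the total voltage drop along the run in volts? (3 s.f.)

401 V

ρ = 0.0269 Ω·mm²/m = 2.69×10^-8 Ω·m
Section 1: A_strand = π(1.8350e-04)² = 1.058e-07 m²; R₁ = ρL/(N·A_s) = (2.69×10^-8)(259)/(7×1.058e-07) = 9.409 Ω
Section 2: A = π(0.511/2 mm)² = π(2.5550e-04 m)² = 2.051e-07 m²
R₂ = (2.69×10^-8)(616)/(2.051e-07) = 80.8 Ω
R = R₁ + R₂ = 90.21 Ω
V = IR = 4.45 × 90.21 = 401 V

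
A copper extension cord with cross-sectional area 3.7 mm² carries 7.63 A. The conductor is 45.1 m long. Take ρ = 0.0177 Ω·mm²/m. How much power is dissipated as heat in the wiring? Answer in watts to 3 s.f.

ρ = 0.0177 Ω·mm²/m = 1.77×10^-8 Ω·m
A = 3.7 mm² = 3.700e-06 m²
R = ρL/A = (1.77×10^-8)(45.1)/(3.700e-06) = 0.2157 Ω
P = I²R = (7.63)² × 0.2157 = 12.6 W

12.6 W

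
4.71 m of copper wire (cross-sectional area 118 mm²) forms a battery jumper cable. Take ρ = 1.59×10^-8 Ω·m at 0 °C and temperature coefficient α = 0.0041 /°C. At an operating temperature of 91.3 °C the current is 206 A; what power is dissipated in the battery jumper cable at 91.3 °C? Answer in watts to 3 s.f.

37.0 W

A = 118 mm² = 1.180e-04 m²
R₍0₎ = ρL/A = (1.59×10^-8)(4.71)/(1.180e-04) = 6.347×10^-4 Ω
R₍91.3₎ = R₍0₎(1 + αΔT) = 6.347×10^-4 × (1 + 0.0041×91.3) = 8.722×10^-4 Ω
P = I²R = (206)² × 8.722×10^-4 = 37.0 W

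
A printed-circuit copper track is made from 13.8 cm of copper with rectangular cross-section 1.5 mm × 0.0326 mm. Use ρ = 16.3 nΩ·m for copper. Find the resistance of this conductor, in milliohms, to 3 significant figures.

ρ = 16.3 nΩ·m = 1.63×10^-8 Ω·m
A = 1.5 × 0.0326 mm² = 0.0489 mm² = 4.890e-08 m²
R = ρL/A = (1.63×10^-8)(0.138 m)/(4.890e-08 m²) = 46.0 mΩ

46.0 mΩ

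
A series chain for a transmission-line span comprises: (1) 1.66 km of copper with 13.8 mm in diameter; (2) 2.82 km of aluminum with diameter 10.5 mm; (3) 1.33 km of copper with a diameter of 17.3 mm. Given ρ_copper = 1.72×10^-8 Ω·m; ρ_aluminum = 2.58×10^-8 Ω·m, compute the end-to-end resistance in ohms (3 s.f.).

1.13 Ω

Seg 1: A = π(d/2)² = π(6.9000e-03 m)² = 1.496e-04 m²
R_1 = (1.72×10^-8)(1660)/(1.496e-04) = 0.1909 Ω
Seg 2: A = π(d/2)² = π(5.2500e-03 m)² = 8.659e-05 m²
R_2 = (2.58×10^-8)(2820)/(8.659e-05) = 0.8402 Ω
Seg 3: A = π(d/2)² = π(8.6500e-03 m)² = 2.351e-04 m²
R_3 = (1.72×10^-8)(1330)/(2.351e-04) = 0.09732 Ω
R_total = R_1 + R_2 + R_3 = 1.13 Ω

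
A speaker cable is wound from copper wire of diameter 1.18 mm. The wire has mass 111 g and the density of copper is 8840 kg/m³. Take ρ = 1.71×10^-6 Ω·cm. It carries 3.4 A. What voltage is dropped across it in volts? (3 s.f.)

0.610 V

ρ = 1.71×10^-6 Ω·cm = 1.71×10^-8 Ω·m
A = π(d/2)² = π(5.9000e-04 m)² = 1.0936e-06 m²
L = m/(density·A) = 0.111/(8840×1.0936e-06) = 11.48 m
R = ρL/A = (1.71×10^-8)(11.48)/(1.0936e-06) = 0.1795 Ω
V = IR = 3.4 × 0.1795 = 0.610 V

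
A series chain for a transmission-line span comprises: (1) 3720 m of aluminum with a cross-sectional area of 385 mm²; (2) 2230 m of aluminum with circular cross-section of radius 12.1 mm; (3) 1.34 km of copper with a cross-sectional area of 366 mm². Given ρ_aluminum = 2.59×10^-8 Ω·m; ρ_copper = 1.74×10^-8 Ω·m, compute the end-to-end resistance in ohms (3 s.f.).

Seg 1: A = 385 mm² = 3.850e-04 m²
R_1 = (2.59×10^-8)(3720)/(3.850e-04) = 0.2503 Ω
Seg 2: A = πr² = π(1.2100e-02 m)² = 4.600e-04 m²
R_2 = (2.59×10^-8)(2230)/(4.600e-04) = 0.1256 Ω
Seg 3: A = 366 mm² = 3.660e-04 m²
R_3 = (1.74×10^-8)(1340)/(3.660e-04) = 0.0637 Ω
R_total = R_1 + R_2 + R_3 = 0.440 Ω

0.440 Ω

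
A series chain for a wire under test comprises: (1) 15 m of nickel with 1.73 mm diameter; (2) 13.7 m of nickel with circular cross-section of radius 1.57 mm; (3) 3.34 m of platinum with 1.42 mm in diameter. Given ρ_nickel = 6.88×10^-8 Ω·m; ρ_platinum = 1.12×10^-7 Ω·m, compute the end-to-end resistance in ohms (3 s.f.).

Seg 1: A = π(d/2)² = π(8.6500e-04 m)² = 2.351e-06 m²
R_1 = (6.88×10^-8)(15)/(2.351e-06) = 0.439 Ω
Seg 2: A = πr² = π(1.5700e-03 m)² = 7.744e-06 m²
R_2 = (6.88×10^-8)(13.7)/(7.744e-06) = 0.1217 Ω
Seg 3: A = π(d/2)² = π(7.1000e-04 m)² = 1.584e-06 m²
R_3 = (1.12×10^-7)(3.34)/(1.584e-06) = 0.2362 Ω
R_total = R_1 + R_2 + R_3 = 0.797 Ω

0.797 Ω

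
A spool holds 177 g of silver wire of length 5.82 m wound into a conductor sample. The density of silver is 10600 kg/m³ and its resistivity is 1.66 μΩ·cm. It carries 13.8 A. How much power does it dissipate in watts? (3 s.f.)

ρ = 1.66 μΩ·cm = 1.66×10^-8 Ω·m
A = m/(density·L) = 0.177/(10600×5.82) = 2.8691e-06 m²
R = ρL/A = (1.66×10^-8)(5.82)/(2.8691e-06) = 0.03367 Ω
P = I²R = (13.8)² × 0.03367 = 6.41 W

6.41 W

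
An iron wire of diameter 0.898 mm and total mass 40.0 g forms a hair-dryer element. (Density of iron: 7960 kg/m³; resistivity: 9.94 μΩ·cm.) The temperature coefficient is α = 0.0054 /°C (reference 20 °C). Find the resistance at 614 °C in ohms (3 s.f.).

5.24 Ω

ρ = 9.94 μΩ·cm = 9.94×10^-8 Ω·m
A = π(d/2)² = π(4.4900e-04 m)² = 6.3335e-07 m²
L = m/(density·A) = 0.04/(7960×6.3335e-07) = 7.934 m
R = ρL/A = (9.94×10^-8)(7.934)/(6.3335e-07) = 1.245 Ω
R(614 °C) = 1.245 × (1 + 0.0054×594) = 5.24 Ω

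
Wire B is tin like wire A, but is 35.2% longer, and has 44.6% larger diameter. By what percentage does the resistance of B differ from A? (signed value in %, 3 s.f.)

R ∝ L/d², so R_B/R_A = (1 + 35.2/100) × (1 + 44.6/100)⁻²
= 1.352 × 0.4783 = 0.6466
(R_B − R_A)/R_A = 0.6466 − 1 = -35.3%

-35.3%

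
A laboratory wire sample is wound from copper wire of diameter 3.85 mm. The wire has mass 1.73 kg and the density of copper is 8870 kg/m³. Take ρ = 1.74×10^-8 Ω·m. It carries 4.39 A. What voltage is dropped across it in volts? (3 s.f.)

A = π(d/2)² = π(1.9250e-03 m)² = 1.1642e-05 m²
L = m/(density·A) = 1.73/(8870×1.1642e-05) = 16.75 m
R = ρL/A = (1.74×10^-8)(16.75)/(1.1642e-05) = 0.02504 Ω
V = IR = 4.39 × 0.02504 = 0.110 V

0.110 V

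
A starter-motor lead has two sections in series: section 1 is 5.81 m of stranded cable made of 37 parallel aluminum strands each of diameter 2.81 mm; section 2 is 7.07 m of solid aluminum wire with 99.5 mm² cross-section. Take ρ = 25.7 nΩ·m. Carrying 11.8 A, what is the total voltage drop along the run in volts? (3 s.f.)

ρ = 25.7 nΩ·m = 2.57×10^-8 Ω·m
Section 1: A_strand = π(1.4050e-03)² = 6.202e-06 m²; R₁ = ρL/(N·A_s) = (2.57×10^-8)(5.81)/(37×6.202e-06) = 6.507×10^-4 Ω
Section 2: A = 99.5 mm² = 9.950e-05 m²
R₂ = (2.57×10^-8)(7.07)/(9.950e-05) = 0.001826 Ω
R = R₁ + R₂ = 0.002477 Ω
V = IR = 11.8 × 0.002477 = 0.0292 V

0.0292 V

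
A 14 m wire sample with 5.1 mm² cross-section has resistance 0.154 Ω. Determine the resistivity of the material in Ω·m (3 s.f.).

A = 5.1 mm² = 5.100e-06 m²
ρ = RA/L = (0.154)(5.100e-06)/(14) = 5.61×10^-8 Ω·m

5.61×10^-8 Ω·m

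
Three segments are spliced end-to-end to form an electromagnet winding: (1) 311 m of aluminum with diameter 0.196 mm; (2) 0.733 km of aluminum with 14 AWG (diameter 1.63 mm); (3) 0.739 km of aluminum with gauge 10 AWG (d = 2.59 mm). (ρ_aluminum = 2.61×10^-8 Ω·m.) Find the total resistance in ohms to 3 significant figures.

282 Ω

Seg 1: A = π(d/2)² = π(9.8000e-05 m)² = 3.017e-08 m²
R_1 = (2.61×10^-8)(311)/(3.017e-08) = 269 Ω
Seg 2: A = π(1.63/2 mm)² = π(8.1500e-04 m)² = 2.087e-06 m²
R_2 = (2.61×10^-8)(733)/(2.087e-06) = 9.168 Ω
Seg 3: A = π(2.59/2 mm)² = π(1.2950e-03 m)² = 5.269e-06 m²
R_3 = (2.61×10^-8)(739)/(5.269e-06) = 3.661 Ω
R_total = R_1 + R_2 + R_3 = 282 Ω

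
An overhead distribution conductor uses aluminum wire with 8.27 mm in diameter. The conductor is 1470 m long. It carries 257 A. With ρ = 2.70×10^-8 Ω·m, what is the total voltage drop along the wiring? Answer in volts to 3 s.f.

190 V

A = π(d/2)² = π(4.1350e-03 m)² = 5.372e-05 m²
R = ρL/A = (2.70×10^-8)(1470)/(5.372e-05) = 0.7389 Ω
V = IR = 257 × 0.7389 = 190 V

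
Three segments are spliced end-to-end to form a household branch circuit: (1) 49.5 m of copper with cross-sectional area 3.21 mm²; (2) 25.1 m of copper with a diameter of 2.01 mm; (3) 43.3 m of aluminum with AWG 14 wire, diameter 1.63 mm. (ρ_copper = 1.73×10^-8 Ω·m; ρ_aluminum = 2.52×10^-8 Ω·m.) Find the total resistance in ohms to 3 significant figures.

0.927 Ω

Seg 1: A = 3.21 mm² = 3.210e-06 m²
R_1 = (1.73×10^-8)(49.5)/(3.210e-06) = 0.2668 Ω
Seg 2: A = π(d/2)² = π(1.0050e-03 m)² = 3.173e-06 m²
R_2 = (1.73×10^-8)(25.1)/(3.173e-06) = 0.1368 Ω
Seg 3: A = π(1.63/2 mm)² = π(8.1500e-04 m)² = 2.087e-06 m²
R_3 = (2.52×10^-8)(43.3)/(2.087e-06) = 0.5229 Ω
R_total = R_1 + R_2 + R_3 = 0.927 Ω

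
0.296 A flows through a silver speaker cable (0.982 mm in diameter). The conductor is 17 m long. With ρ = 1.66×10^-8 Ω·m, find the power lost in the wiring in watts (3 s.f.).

A = π(d/2)² = π(4.9100e-04 m)² = 7.574e-07 m²
R = ρL/A = (1.66×10^-8)(17)/(7.574e-07) = 0.3726 Ω
P = I²R = (0.296)² × 0.3726 = 0.0326 W

0.0326 W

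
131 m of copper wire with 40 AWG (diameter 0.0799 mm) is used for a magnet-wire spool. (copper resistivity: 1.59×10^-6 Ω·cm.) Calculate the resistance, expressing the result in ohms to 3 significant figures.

415 Ω

ρ = 1.59×10^-6 Ω·cm = 1.59×10^-8 Ω·m
A = π(0.0799/2 mm)² = π(3.9950e-05 m)² = 5.014e-09 m²
R = ρL/A = (1.59×10^-8)(131 m)/(5.014e-09 m²) = 415 Ω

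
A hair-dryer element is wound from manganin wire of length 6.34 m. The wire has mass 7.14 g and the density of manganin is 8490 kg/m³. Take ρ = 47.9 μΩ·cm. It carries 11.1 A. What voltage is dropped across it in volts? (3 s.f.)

ρ = 47.9 μΩ·cm = 4.79×10^-7 Ω·m
A = m/(density·L) = 0.00714/(8490×6.34) = 1.3265e-07 m²
R = ρL/A = (4.79×10^-7)(6.34)/(1.3265e-07) = 22.89 Ω
V = IR = 11.1 × 22.89 = 254 V

254 V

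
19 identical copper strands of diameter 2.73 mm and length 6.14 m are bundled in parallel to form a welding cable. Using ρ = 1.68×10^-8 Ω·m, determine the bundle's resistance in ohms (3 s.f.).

A_strand = π(1.3650e-03 m)² = 5.853e-06 m²
R_strand = ρL/A = (1.68×10^-8)(6.14)/(5.853e-06) = 0.01762 Ω
R_total = R_strand/N = 0.01762/19 = 9.27×10^-4 Ω

9.27×10^-4 Ω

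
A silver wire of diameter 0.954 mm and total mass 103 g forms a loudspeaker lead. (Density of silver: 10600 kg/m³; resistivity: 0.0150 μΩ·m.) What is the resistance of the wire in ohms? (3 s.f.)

0.285 Ω

ρ = 0.0150 μΩ·m = 1.50×10^-8 Ω·m
A = π(d/2)² = π(4.7700e-04 m)² = 7.1480e-07 m²
L = m/(density·A) = 0.103/(10600×7.1480e-07) = 13.59 m
R = ρL/A = (1.50×10^-8)(13.59)/(7.1480e-07) = 0.285 Ω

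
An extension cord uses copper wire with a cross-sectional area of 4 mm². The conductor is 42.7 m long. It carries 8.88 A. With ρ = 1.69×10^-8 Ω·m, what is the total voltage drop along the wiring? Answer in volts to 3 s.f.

A = 4 mm² = 4.000e-06 m²
R = ρL/A = (1.69×10^-8)(42.7)/(4.000e-06) = 0.1804 Ω
V = IR = 8.88 × 0.1804 = 1.60 V

1.60 V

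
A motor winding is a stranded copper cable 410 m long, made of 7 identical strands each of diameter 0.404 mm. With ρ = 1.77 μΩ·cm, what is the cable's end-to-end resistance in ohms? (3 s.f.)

ρ = 1.77 μΩ·cm = 1.77×10^-8 Ω·m
A_strand = π(2.0200e-04 m)² = 1.282e-07 m²
R_strand = ρL/A = (1.77×10^-8)(410)/(1.282e-07) = 56.61 Ω
R_total = R_strand/N = 56.61/7 = 8.09 Ω

8.09 Ω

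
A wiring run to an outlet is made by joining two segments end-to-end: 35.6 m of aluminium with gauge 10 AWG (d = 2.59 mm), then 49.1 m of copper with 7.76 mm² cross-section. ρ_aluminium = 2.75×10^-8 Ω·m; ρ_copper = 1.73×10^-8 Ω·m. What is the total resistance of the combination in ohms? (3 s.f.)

Segment 1: A = π(2.59/2 mm)² = π(1.2950e-03 m)² = 5.269e-06 m²
R₁ = ρL/A = (2.75×10^-8)(35.6)/(5.269e-06) = 0.1858 Ω
Segment 2: A = 7.76 mm² = 7.760e-06 m²
R₂ = (1.73×10^-8)(49.1)/(7.760e-06) = 0.1095 Ω
R = R₁ + R₂ = 0.295 Ω

0.295 Ω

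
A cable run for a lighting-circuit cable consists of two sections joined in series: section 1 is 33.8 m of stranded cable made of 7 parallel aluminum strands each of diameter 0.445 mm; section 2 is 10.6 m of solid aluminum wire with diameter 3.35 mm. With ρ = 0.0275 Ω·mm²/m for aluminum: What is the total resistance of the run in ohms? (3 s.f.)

0.887 Ω

ρ = 0.0275 Ω·mm²/m = 2.75×10^-8 Ω·m
Section 1: A_strand = π(2.2250e-04)² = 1.555e-07 m²; R₁ = ρL/(N·A_s) = (2.75×10^-8)(33.8)/(7×1.555e-07) = 0.8538 Ω
Section 2: A = π(d/2)² = π(1.6750e-03 m)² = 8.814e-06 m²
R₂ = (2.75×10^-8)(10.6)/(8.814e-06) = 0.03307 Ω
R = R₁ + R₂ = 0.887 Ω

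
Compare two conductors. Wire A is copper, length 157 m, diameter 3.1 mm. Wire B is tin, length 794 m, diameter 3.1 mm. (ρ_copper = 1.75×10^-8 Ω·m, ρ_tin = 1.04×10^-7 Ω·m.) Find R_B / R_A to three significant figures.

R ∝ ρL/d², so R_B/R_A = (ρ_B/ρ_A) × (L_B/L_A)
= (1.04×10^-7/1.75×10^-8) × (794/157) = 30.1

30.1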